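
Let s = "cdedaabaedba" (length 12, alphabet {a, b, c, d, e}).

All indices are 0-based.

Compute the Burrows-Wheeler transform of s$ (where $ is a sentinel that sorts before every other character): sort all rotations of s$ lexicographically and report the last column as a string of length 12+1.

abdabda$eecda

rank  rotation       last
    0  $cdedaabaedba  a
    1  a$cdedaabaedb  b
    2  aabaedba$cded  d
    3  abaedba$cdeda  a
    4  aedba$cdedaab  b
    5  ba$cdedaabaed  d
    6  baedba$cdedaa  a
    7  cdedaabaedba$  $
    8  daabaedba$cde  e
    9  dba$cdedaabae  e
   10  dedaabaedba$c  c
   11  edaabaedba$cd  d
   12  edba$cdedaaba  a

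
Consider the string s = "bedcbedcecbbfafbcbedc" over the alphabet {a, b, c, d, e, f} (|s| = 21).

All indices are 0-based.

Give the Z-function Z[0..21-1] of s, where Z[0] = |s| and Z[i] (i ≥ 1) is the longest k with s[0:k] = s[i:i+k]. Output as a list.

Z[0]=21
i=1: outside box; Z[1]=0
i=2: outside box; Z[2]=0
i=3: outside box; Z[3]=0
i=4: outside box; Z[4]=4 extend→box=[4,8)
i=5: min(r-i=3, Z[1]=0)=0; Z[5]=0
i=6: min(r-i=2, Z[2]=0)=0; Z[6]=0
i=7: min(r-i=1, Z[3]=0)=0; Z[7]=0
i=8: outside box; Z[8]=0
i=9: outside box; Z[9]=0
i=10: outside box; Z[10]=1 extend→box=[10,11)
i=11: outside box; Z[11]=1 extend→box=[11,12)
i=12: outside box; Z[12]=0
i=13: outside box; Z[13]=0
i=14: outside box; Z[14]=0
i=15: outside box; Z[15]=1 extend→box=[15,16)
i=16: outside box; Z[16]=0
i=17: outside box; Z[17]=4 extend→box=[17,21)
i=18: min(r-i=3, Z[1]=0)=0; Z[18]=0
i=19: min(r-i=2, Z[2]=0)=0; Z[19]=0
i=20: min(r-i=1, Z[3]=0)=0; Z[20]=0

[21, 0, 0, 0, 4, 0, 0, 0, 0, 0, 1, 1, 0, 0, 0, 1, 0, 4, 0, 0, 0]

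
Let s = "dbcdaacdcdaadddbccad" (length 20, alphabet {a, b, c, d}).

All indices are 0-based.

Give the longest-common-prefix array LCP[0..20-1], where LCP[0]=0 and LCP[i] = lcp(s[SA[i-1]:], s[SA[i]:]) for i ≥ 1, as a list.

rank→(start, suffix):
  0 → (4, 'aacdcdaadddbccad')
  1 → (10, 'aadddbccad')
  2 → (5, 'acdcdaadddbccad')
  3 → (18, 'ad')
  4 → (11, 'adddbccad')
  5 → (15, 'bccad')
  6 → (1, 'bcdaacdcdaadddbccad')
  7 → (17, 'cad')
  8 → (16, 'ccad')
  9 → (2, 'cdaacdcdaadddbccad')
  10 → (8, 'cdaadddbccad')
  11 → (6, 'cdcdaadddbccad')
  12 → (19, 'd')
  13 → (3, 'daacdcdaadddbccad')
  14 → (9, 'daadddbccad')
  15 → (14, 'dbccad')
  16 → (0, 'dbcdaacdcdaadddbccad')
  17 → (7, 'dcdaadddbccad')
  18 → (13, 'ddbccad')
  19 → (12, 'dddbccad')

SA = [4, 10, 5, 18, 11, 15, 1, 17, 16, 2, 8, 6, 19, 3, 9, 14, 0, 7, 13, 12]
[i] adj suffixes → lcp
  [1] 4/10 → 2 ('aa')
  [2] 10/5 → 1 ('a')
  [3] 5/18 → 1 ('a')
  [4] 18/11 → 2 ('ad')
  [5] 11/15 → 0 ('')
  [6] 15/1 → 2 ('bc')
  [7] 1/17 → 0 ('')
  [8] 17/16 → 1 ('c')
  [9] 16/2 → 1 ('c')
  [10] 2/8 → 4 ('cdaa')
  [11] 8/6 → 2 ('cd')
  [12] 6/19 → 0 ('')
  [13] 19/3 → 1 ('d')
  [14] 3/9 → 3 ('daa')
  [15] 9/14 → 1 ('d')
  [16] 14/0 → 3 ('dbc')
  [17] 0/7 → 1 ('d')
  [18] 7/13 → 1 ('d')
  [19] 13/12 → 2 ('dd')

[0, 2, 1, 1, 2, 0, 2, 0, 1, 1, 4, 2, 0, 1, 3, 1, 3, 1, 1, 2]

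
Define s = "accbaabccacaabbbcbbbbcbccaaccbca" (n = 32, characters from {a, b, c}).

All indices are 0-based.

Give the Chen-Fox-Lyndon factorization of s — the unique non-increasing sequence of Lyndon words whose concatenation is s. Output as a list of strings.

["accb", "aabccac", "aabbbcbbbbcbccaaccbc", "a"]

emit factor 1: 'accb' (i=0, period=4)
emit factor 2: 'aabccac' (i=4, period=7)
emit factor 3: 'aabbbcbbbbcbccaaccbc' (i=11, period=20)
emit factor 4: 'a' (i=31, period=1)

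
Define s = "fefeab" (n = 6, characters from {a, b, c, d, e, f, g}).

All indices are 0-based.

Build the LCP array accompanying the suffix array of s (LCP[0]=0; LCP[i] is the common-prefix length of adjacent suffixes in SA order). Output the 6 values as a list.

sorted suffixes:
  #0 SA[0]=4  'ab'
  #1 SA[1]=5  'b'
  #2 SA[2]=3  'eab'
  #3 SA[3]=1  'efeab'
  #4 SA[4]=2  'feab'
  #5 SA[5]=0  'fefeab'

SA = [4, 5, 3, 1, 2, 0]
rank  pair      lcp
   1  s[4:],s[5:]  0  ''
   2  s[5:],s[3:]  0  ''
   3  s[3:],s[1:]  1  'e'
   4  s[1:],s[2:]  0  ''
   5  s[2:],s[0:]  2  'fe'

[0, 0, 0, 1, 0, 2]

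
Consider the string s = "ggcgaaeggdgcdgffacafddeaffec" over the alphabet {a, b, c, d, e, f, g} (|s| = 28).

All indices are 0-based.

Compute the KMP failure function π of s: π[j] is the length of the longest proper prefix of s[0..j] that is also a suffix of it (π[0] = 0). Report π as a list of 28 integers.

[0, 1, 0, 1, 0, 0, 0, 1, 2, 0, 1, 0, 0, 1, 0, 0, 0, 0, 0, 0, 0, 0, 0, 0, 0, 0, 0, 0]

π[0] = 0
j=1 s[j]='g': π[1]=1 (border 'g')
j=2 s[j]='c': k: 1→0; π[2]=0 (border '')
j=3 s[j]='g': π[3]=1 (border 'g')
j=4 s[j]='a': k: 1→0; π[4]=0 (border '')
j=5 s[j]='a': π[5]=0 (border '')
j=6 s[j]='e': π[6]=0 (border '')
j=7 s[j]='g': π[7]=1 (border 'g')
j=8 s[j]='g': π[8]=2 (border 'gg')
j=9 s[j]='d': k: 2→1→0; π[9]=0 (border '')
j=10 s[j]='g': π[10]=1 (border 'g')
j=11 s[j]='c': k: 1→0; π[11]=0 (border '')
j=12 s[j]='d': π[12]=0 (border '')
j=13 s[j]='g': π[13]=1 (border 'g')
j=14 s[j]='f': k: 1→0; π[14]=0 (border '')
j=15 s[j]='f': π[15]=0 (border '')
j=16 s[j]='a': π[16]=0 (border '')
j=17 s[j]='c': π[17]=0 (border '')
j=18 s[j]='a': π[18]=0 (border '')
j=19 s[j]='f': π[19]=0 (border '')
j=20 s[j]='d': π[20]=0 (border '')
j=21 s[j]='d': π[21]=0 (border '')
j=22 s[j]='e': π[22]=0 (border '')
j=23 s[j]='a': π[23]=0 (border '')
j=24 s[j]='f': π[24]=0 (border '')
j=25 s[j]='f': π[25]=0 (border '')
j=26 s[j]='e': π[26]=0 (border '')
j=27 s[j]='c': π[27]=0 (border '')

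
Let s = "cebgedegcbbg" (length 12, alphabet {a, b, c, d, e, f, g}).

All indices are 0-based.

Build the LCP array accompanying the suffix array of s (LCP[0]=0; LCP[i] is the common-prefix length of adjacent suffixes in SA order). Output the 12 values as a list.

[0, 1, 2, 0, 1, 0, 0, 1, 1, 0, 1, 1]

rank | idx | suffix
   0 |   9 | bbg
   1 |  10 | bg
   2 |   2 | bgedegcbbg
   3 |   8 | cbbg
   4 |   0 | cebgedegcbbg
   5 |   5 | degcbbg
   6 |   1 | ebgedegcbbg
   7 |   4 | edegcbbg
   8 |   6 | egcbbg
   9 |  11 | g
  10 |   7 | gcbbg
  11 |   3 | gedegcbbg

SA = [9, 10, 2, 8, 0, 5, 1, 4, 6, 11, 7, 3]
[i] adj suffixes → lcp
  [1] 9/10 → 1 ('b')
  [2] 10/2 → 2 ('bg')
  [3] 2/8 → 0 ('')
  [4] 8/0 → 1 ('c')
  [5] 0/5 → 0 ('')
  [6] 5/1 → 0 ('')
  [7] 1/4 → 1 ('e')
  [8] 4/6 → 1 ('e')
  [9] 6/11 → 0 ('')
  [10] 11/7 → 1 ('g')
  [11] 7/3 → 1 ('g')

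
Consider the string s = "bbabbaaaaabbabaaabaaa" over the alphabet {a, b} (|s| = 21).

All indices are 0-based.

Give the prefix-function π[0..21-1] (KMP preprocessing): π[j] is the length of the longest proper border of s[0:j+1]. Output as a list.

π[0] = 0
j=1 s[j]='b': π[1]=1 (border 'b')
j=2 s[j]='a': k: 1→0; π[2]=0 (border '')
j=3 s[j]='b': π[3]=1 (border 'b')
j=4 s[j]='b': π[4]=2 (border 'bb')
j=5 s[j]='a': π[5]=3 (border 'bba')
j=6 s[j]='a': k: 3→0; π[6]=0 (border '')
j=7 s[j]='a': π[7]=0 (border '')
j=8 s[j]='a': π[8]=0 (border '')
j=9 s[j]='a': π[9]=0 (border '')
j=10 s[j]='b': π[10]=1 (border 'b')
j=11 s[j]='b': π[11]=2 (border 'bb')
j=12 s[j]='a': π[12]=3 (border 'bba')
j=13 s[j]='b': π[13]=4 (border 'bbab')
j=14 s[j]='a': k: 4→1→0; π[14]=0 (border '')
j=15 s[j]='a': π[15]=0 (border '')
j=16 s[j]='a': π[16]=0 (border '')
j=17 s[j]='b': π[17]=1 (border 'b')
j=18 s[j]='a': k: 1→0; π[18]=0 (border '')
j=19 s[j]='a': π[19]=0 (border '')
j=20 s[j]='a': π[20]=0 (border '')

[0, 1, 0, 1, 2, 3, 0, 0, 0, 0, 1, 2, 3, 4, 0, 0, 0, 1, 0, 0, 0]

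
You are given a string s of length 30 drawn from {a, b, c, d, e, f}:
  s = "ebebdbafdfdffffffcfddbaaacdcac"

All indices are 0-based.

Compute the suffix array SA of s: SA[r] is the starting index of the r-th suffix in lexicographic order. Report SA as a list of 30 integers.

[22, 23, 28, 24, 6, 21, 5, 3, 1, 29, 27, 25, 17, 20, 4, 26, 19, 8, 10, 2, 0, 16, 18, 7, 9, 15, 14, 13, 12, 11]

rank | idx | suffix
   0 |  22 | aaacdcac
   1 |  23 | aacdcac
   2 |  28 | ac
   3 |  24 | acdcac
   4 |   6 | afdfdffffffcfddbaaacdcac
   5 |  21 | baaacdcac
   6 |   5 | bafdfdffffffcfddbaaacdcac
   7 |   3 | bdbafdfdffffffcfddbaaacdcac
   8 |   1 | bebdbafdfdffffffcfddbaaacdcac
   9 |  29 | c
  10 |  27 | cac
  11 |  25 | cdcac
  12 |  17 | cfddbaaacdcac
  13 |  20 | dbaaacdcac
  14 |   4 | dbafdfdffffffcfddbaaacdcac
  15 |  26 | dcac
  16 |  19 | ddbaaacdcac
  17 |   8 | dfdffffffcfddbaaacdcac
  18 |  10 | dffffffcfddbaaacdcac
  19 |   2 | ebdbafdfdffffffcfddbaaacdcac
  20 |   0 | ebebdbafdfdffffffcfddbaaacdcac
  21 |  16 | fcfddbaaacdcac
  22 |  18 | fddbaaacdcac
  23 |   7 | fdfdffffffcfddbaaacdcac
  24 |   9 | fdffffffcfddbaaacdcac
  25 |  15 | ffcfddbaaacdcac
  26 |  14 | fffcfddbaaacdcac
  27 |  13 | ffffcfddbaaacdcac
  28 |  12 | fffffcfddbaaacdcac
  29 |  11 | ffffffcfddbaaacdcac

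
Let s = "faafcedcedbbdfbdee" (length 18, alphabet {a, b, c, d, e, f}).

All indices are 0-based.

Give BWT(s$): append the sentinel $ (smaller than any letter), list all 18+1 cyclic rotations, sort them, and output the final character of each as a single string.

efadfbdfeebbeccd$da

rank  rotation             last
    0  $faafcedcedbbdfbdee  e
    1  aafcedcedbbdfbdee$f  f
    2  afcedcedbbdfbdee$fa  a
    3  bbdfbdee$faafcedced  d
    4  bdee$faafcedcedbbdf  f
    5  bdfbdee$faafcedcedb  b
    6  cedbbdfbdee$faafced  d
    7  cedcedbbdfbdee$faaf  f
    8  dbbdfbdee$faafcedce  e
    9  dcedbbdfbdee$faafce  e
   10  dee$faafcedcedbbdfb  b
   11  dfbdee$faafcedcedbb  b
   12  e$faafcedcedbbdfbde  e
   13  edbbdfbdee$faafcedc  c
   14  edcedbbdfbdee$faafc  c
   15  ee$faafcedcedbbdfbd  d
   16  faafcedcedbbdfbdee$  $
   17  fbdee$faafcedcedbbd  d
   18  fcedcedbbdfbdee$faa  a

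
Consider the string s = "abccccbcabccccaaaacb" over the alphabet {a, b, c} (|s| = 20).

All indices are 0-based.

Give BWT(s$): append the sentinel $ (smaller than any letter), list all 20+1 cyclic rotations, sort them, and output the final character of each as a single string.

rank  rotation               last
    0  $abccccbcabccccaaaacb  b
    1  aaaacb$abccccbcabcccc  c
    2  aaacb$abccccbcabcccca  a
    3  aacb$abccccbcabccccaa  a
    4  abccccaaaacb$abccccbc  c
    5  abccccbcabccccaaaacb$  $
    6  acb$abccccbcabccccaaa  a
    7  b$abccccbcabccccaaaac  c
    8  bcabccccaaaacb$abcccc  c
    9  bccccaaaacb$abccccbca  a
   10  bccccbcabccccaaaacb$a  a
   11  caaaacb$abccccbcabccc  c
   12  cabccccaaaacb$abccccb  b
   13  cb$abccccbcabccccaaaa  a
   14  cbcabccccaaaacb$abccc  c
   15  ccaaaacb$abccccbcabcc  c
   16  ccbcabccccaaaacb$abcc  c
   17  cccaaaacb$abccccbcabc  c
   18  cccbcabccccaaaacb$abc  c
   19  ccccaaaacb$abccccbcab  b
   20  ccccbcabccccaaaacb$ab  b

bcaac$accaacbacccccbb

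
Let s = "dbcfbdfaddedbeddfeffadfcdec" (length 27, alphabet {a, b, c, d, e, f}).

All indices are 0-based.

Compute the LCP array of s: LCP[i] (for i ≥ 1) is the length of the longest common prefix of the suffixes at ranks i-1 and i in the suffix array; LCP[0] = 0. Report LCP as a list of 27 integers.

rank | idx | suffix
   0 |   7 | addedbeddfeffadfcdec
   1 |  20 | adfcdec
   2 |   1 | bcfbdfaddedbeddfeffadfcdec
   3 |   4 | bdfaddedbeddfeffadfcdec
   4 |  12 | beddfeffadfcdec
   5 |  26 | c
   6 |  23 | cdec
   7 |   2 | cfbdfaddedbeddfeffadfcdec
   8 |   0 | dbcfbdfaddedbeddfeffadfcdec
   9 |  11 | dbeddfeffadfcdec
  10 |   8 | ddedbeddfeffadfcdec
  11 |  14 | ddfeffadfcdec
  12 |  24 | dec
  13 |   9 | dedbeddfeffadfcdec
  14 |   5 | dfaddedbeddfeffadfcdec
  15 |  21 | dfcdec
  16 |  15 | dfeffadfcdec
  17 |  25 | ec
  18 |  10 | edbeddfeffadfcdec
  19 |  13 | eddfeffadfcdec
  20 |  17 | effadfcdec
  21 |   6 | faddedbeddfeffadfcdec
  22 |  19 | fadfcdec
  23 |   3 | fbdfaddedbeddfeffadfcdec
  24 |  22 | fcdec
  25 |  16 | feffadfcdec
  26 |  18 | ffadfcdec

SA = [7, 20, 1, 4, 12, 26, 23, 2, 0, 11, 8, 14, 24, 9, 5, 21, 15, 25, 10, 13, 17, 6, 19, 3, 22, 16, 18]
i: (SA[i-1],SA[i]) lcp shared
  1: (7,20) 2 'ad'
  2: (20,1) 0 ''
  3: (1,4) 1 'b'
  4: (4,12) 1 'b'
  5: (12,26) 0 ''
  6: (26,23) 1 'c'
  7: (23,2) 1 'c'
  8: (2,0) 0 ''
  9: (0,11) 2 'db'
  10: (11,8) 1 'd'
  11: (8,14) 2 'dd'
  12: (14,24) 1 'd'
  13: (24,9) 2 'de'
  14: (9,5) 1 'd'
  15: (5,21) 2 'df'
  16: (21,15) 2 'df'
  17: (15,25) 0 ''
  18: (25,10) 1 'e'
  19: (10,13) 2 'ed'
  20: (13,17) 1 'e'
  21: (17,6) 0 ''
  22: (6,19) 3 'fad'
  23: (19,3) 1 'f'
  24: (3,22) 1 'f'
  25: (22,16) 1 'f'
  26: (16,18) 1 'f'

[0, 2, 0, 1, 1, 0, 1, 1, 0, 2, 1, 2, 1, 2, 1, 2, 2, 0, 1, 2, 1, 0, 3, 1, 1, 1, 1]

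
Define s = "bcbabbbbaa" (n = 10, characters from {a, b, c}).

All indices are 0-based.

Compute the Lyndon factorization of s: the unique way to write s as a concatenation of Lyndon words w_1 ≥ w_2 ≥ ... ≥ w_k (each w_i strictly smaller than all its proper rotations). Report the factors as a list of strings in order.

["bc", "b", "abbbb", "a", "a"]

emit factor 1: 'bc' (i=0, period=2)
emit factor 2: 'b' (i=2, period=1)
emit factor 3: 'abbbb' (i=3, period=5)
emit factor 4: 'a' (i=8, period=1)
emit factor 5: 'a' (i=9, period=1)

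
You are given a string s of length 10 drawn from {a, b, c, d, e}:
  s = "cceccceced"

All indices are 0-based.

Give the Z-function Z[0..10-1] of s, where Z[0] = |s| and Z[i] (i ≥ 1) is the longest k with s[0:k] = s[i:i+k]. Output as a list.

[10, 1, 0, 2, 4, 1, 0, 1, 0, 0]

Z[0]=10
i=1: i≥r, start 0; Z[1]=1 scan→box=[1,2)
i=2: i≥r, start 0; Z[2]=0
i=3: i≥r, start 0; Z[3]=2 scan→box=[3,5)
i=4: min(r-i=1, Z[1]=1)=1; Z[4]=4 scan→box=[4,8)
i=5: min(r-i=3, Z[1]=1)=1; Z[5]=1
i=6: min(r-i=2, Z[2]=0)=0; Z[6]=0
i=7: min(r-i=1, Z[3]=2)=1; Z[7]=1
i=8: i≥r, start 0; Z[8]=0
i=9: i≥r, start 0; Z[9]=0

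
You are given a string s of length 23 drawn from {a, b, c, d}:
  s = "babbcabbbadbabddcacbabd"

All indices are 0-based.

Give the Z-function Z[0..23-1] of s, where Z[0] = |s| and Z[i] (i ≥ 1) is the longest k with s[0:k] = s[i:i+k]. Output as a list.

[23, 0, 1, 1, 0, 0, 1, 1, 2, 0, 0, 3, 0, 1, 0, 0, 0, 0, 0, 3, 0, 1, 0]

Z[0]=23
i=1: fresh scan; Z[1]=0
i=2: fresh scan; Z[2]=1 scan→box=[2,3)
i=3: fresh scan; Z[3]=1 scan→box=[3,4)
i=4: fresh scan; Z[4]=0
i=5: fresh scan; Z[5]=0
i=6: fresh scan; Z[6]=1 scan→box=[6,7)
i=7: fresh scan; Z[7]=1 scan→box=[7,8)
i=8: fresh scan; Z[8]=2 scan→box=[8,10)
i=9: min(r-i=1, Z[1]=0)=0; Z[9]=0
i=10: fresh scan; Z[10]=0
i=11: fresh scan; Z[11]=3 scan→box=[11,14)
i=12: min(r-i=2, Z[1]=0)=0; Z[12]=0
i=13: min(r-i=1, Z[2]=1)=1; Z[13]=1
i=14: fresh scan; Z[14]=0
i=15: fresh scan; Z[15]=0
i=16: fresh scan; Z[16]=0
i=17: fresh scan; Z[17]=0
i=18: fresh scan; Z[18]=0
i=19: fresh scan; Z[19]=3 scan→box=[19,22)
i=20: min(r-i=2, Z[1]=0)=0; Z[20]=0
i=21: min(r-i=1, Z[2]=1)=1; Z[21]=1
i=22: fresh scan; Z[22]=0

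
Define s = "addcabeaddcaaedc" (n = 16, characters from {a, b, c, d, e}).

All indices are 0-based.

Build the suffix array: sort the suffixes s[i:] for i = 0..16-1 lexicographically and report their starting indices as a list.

[11, 4, 7, 0, 12, 5, 15, 10, 3, 14, 9, 2, 8, 1, 6, 13]

sorted suffixes:
  #0 SA[0]=11  'aaedc'
  #1 SA[1]=4  'abeaddcaaedc'
  #2 SA[2]=7  'addcaaedc'
  #3 SA[3]=0  'addcabeaddcaaedc'
  #4 SA[4]=12  'aedc'
  #5 SA[5]=5  'beaddcaaedc'
  #6 SA[6]=15  'c'
  #7 SA[7]=10  'caaedc'
  #8 SA[8]=3  'cabeaddcaaedc'
  #9 SA[9]=14  'dc'
  #10 SA[10]=9  'dcaaedc'
  #11 SA[11]=2  'dcabeaddcaaedc'
  #12 SA[12]=8  'ddcaaedc'
  #13 SA[13]=1  'ddcabeaddcaaedc'
  #14 SA[14]=6  'eaddcaaedc'
  #15 SA[15]=13  'edc'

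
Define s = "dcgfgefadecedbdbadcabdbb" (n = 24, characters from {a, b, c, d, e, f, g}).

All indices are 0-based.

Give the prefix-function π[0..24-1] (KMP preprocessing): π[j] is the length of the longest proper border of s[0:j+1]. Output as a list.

[0, 0, 0, 0, 0, 0, 0, 0, 1, 0, 0, 0, 1, 0, 1, 0, 0, 1, 2, 0, 0, 1, 0, 0]

π[0] = 0
j=1 s[j]='c': π[1]=0 (border '')
j=2 s[j]='g': π[2]=0 (border '')
j=3 s[j]='f': π[3]=0 (border '')
j=4 s[j]='g': π[4]=0 (border '')
j=5 s[j]='e': π[5]=0 (border '')
j=6 s[j]='f': π[6]=0 (border '')
j=7 s[j]='a': π[7]=0 (border '')
j=8 s[j]='d': π[8]=1 (border 'd')
j=9 s[j]='e': k: 1→0; π[9]=0 (border '')
j=10 s[j]='c': π[10]=0 (border '')
j=11 s[j]='e': π[11]=0 (border '')
j=12 s[j]='d': π[12]=1 (border 'd')
j=13 s[j]='b': k: 1→0; π[13]=0 (border '')
j=14 s[j]='d': π[14]=1 (border 'd')
j=15 s[j]='b': k: 1→0; π[15]=0 (border '')
j=16 s[j]='a': π[16]=0 (border '')
j=17 s[j]='d': π[17]=1 (border 'd')
j=18 s[j]='c': π[18]=2 (border 'dc')
j=19 s[j]='a': k: 2→0; π[19]=0 (border '')
j=20 s[j]='b': π[20]=0 (border '')
j=21 s[j]='d': π[21]=1 (border 'd')
j=22 s[j]='b': k: 1→0; π[22]=0 (border '')
j=23 s[j]='b': π[23]=0 (border '')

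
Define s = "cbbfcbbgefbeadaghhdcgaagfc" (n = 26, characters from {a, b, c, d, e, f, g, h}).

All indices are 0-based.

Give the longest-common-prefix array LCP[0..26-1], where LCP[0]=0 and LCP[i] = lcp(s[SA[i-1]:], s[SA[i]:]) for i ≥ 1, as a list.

[0, 1, 1, 2, 0, 2, 1, 1, 1, 0, 1, 3, 1, 0, 1, 0, 1, 0, 1, 2, 0, 1, 1, 1, 0, 1]

rank | idx | suffix
   0 |  21 | aagfc
   1 |  12 | adaghhdcgaagfc
   2 |  22 | agfc
   3 |  14 | aghhdcgaagfc
   4 |   1 | bbfcbbgefbeadaghhdcgaagfc
   5 |   5 | bbgefbeadaghhdcgaagfc
   6 |  10 | beadaghhdcgaagfc
   7 |   2 | bfcbbgefbeadaghhdcgaagfc
   8 |   6 | bgefbeadaghhdcgaagfc
   9 |  25 | c
  10 |   0 | cbbfcbbgefbeadaghhdcgaagfc
  11 |   4 | cbbgefbeadaghhdcgaagfc
  12 |  19 | cgaagfc
  13 |  13 | daghhdcgaagfc
  14 |  18 | dcgaagfc
  15 |  11 | eadaghhdcgaagfc
  16 |   8 | efbeadaghhdcgaagfc
  17 |   9 | fbeadaghhdcgaagfc
  18 |  24 | fc
  19 |   3 | fcbbgefbeadaghhdcgaagfc
  20 |  20 | gaagfc
  21 |   7 | gefbeadaghhdcgaagfc
  22 |  23 | gfc
  23 |  15 | ghhdcgaagfc
  24 |  17 | hdcgaagfc
  25 |  16 | hhdcgaagfc

SA = [21, 12, 22, 14, 1, 5, 10, 2, 6, 25, 0, 4, 19, 13, 18, 11, 8, 9, 24, 3, 20, 7, 23, 15, 17, 16]
i: (SA[i-1],SA[i]) lcp shared
  1: (21,12) 1 'a'
  2: (12,22) 1 'a'
  3: (22,14) 2 'ag'
  4: (14,1) 0 ''
  5: (1,5) 2 'bb'
  6: (5,10) 1 'b'
  7: (10,2) 1 'b'
  8: (2,6) 1 'b'
  9: (6,25) 0 ''
  10: (25,0) 1 'c'
  11: (0,4) 3 'cbb'
  12: (4,19) 1 'c'
  13: (19,13) 0 ''
  14: (13,18) 1 'd'
  15: (18,11) 0 ''
  16: (11,8) 1 'e'
  17: (8,9) 0 ''
  18: (9,24) 1 'f'
  19: (24,3) 2 'fc'
  20: (3,20) 0 ''
  21: (20,7) 1 'g'
  22: (7,23) 1 'g'
  23: (23,15) 1 'g'
  24: (15,17) 0 ''
  25: (17,16) 1 'h'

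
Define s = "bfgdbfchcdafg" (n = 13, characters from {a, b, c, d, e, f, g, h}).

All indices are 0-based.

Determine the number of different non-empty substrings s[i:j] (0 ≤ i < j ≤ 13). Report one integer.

rank→(start, suffix):
  0 → (10, 'afg')
  1 → (4, 'bfchcdafg')
  2 → (0, 'bfgdbfchcdafg')
  3 → (8, 'cdafg')
  4 → (6, 'chcdafg')
  5 → (9, 'dafg')
  6 → (3, 'dbfchcdafg')
  7 → (5, 'fchcdafg')
  8 → (11, 'fg')
  9 → (1, 'fgdbfchcdafg')
  10 → (12, 'g')
  11 → (2, 'gdbfchcdafg')
  12 → (7, 'hcdafg')

SA = [10, 4, 0, 8, 6, 9, 3, 5, 11, 1, 12, 2, 7]
[i] adj suffixes → lcp
  [1] 10/4 → 0 ('')
  [2] 4/0 → 2 ('bf')
  [3] 0/8 → 0 ('')
  [4] 8/6 → 1 ('c')
  [5] 6/9 → 0 ('')
  [6] 9/3 → 1 ('d')
  [7] 3/5 → 0 ('')
  [8] 5/11 → 1 ('f')
  [9] 11/1 → 2 ('fg')
  [10] 1/12 → 0 ('')
  [11] 12/2 → 1 ('g')
  [12] 2/7 → 0 ('')

n(n+1)/2 = 13·14/2 = 91
Σ LCP = 0 + 0 + 2 + 0 + 1 + 0 + 1 + 0 + 1 + 2 + 0 + 1 + 0 = 8
distinct = 91 − 8 = 83

83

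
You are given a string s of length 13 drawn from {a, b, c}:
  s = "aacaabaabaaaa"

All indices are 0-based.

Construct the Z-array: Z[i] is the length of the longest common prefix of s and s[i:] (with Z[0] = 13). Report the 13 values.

Z[0]=13
i=1: i≥r, start 0; Z[1]=1 extend→box=[1,2)
i=2: i≥r, start 0; Z[2]=0
i=3: i≥r, start 0; Z[3]=2 extend→box=[3,5)
i=4: min(r-i=1, Z[1]=1)=1; Z[4]=1
i=5: i≥r, start 0; Z[5]=0
i=6: i≥r, start 0; Z[6]=2 extend→box=[6,8)
i=7: min(r-i=1, Z[1]=1)=1; Z[7]=1
i=8: i≥r, start 0; Z[8]=0
i=9: i≥r, start 0; Z[9]=2 extend→box=[9,11)
i=10: min(r-i=1, Z[1]=1)=1; Z[10]=2 extend→box=[10,12)
i=11: min(r-i=1, Z[1]=1)=1; Z[11]=2 extend→box=[11,13)
i=12: min(r-i=1, Z[1]=1)=1; Z[12]=1

[13, 1, 0, 2, 1, 0, 2, 1, 0, 2, 2, 2, 1]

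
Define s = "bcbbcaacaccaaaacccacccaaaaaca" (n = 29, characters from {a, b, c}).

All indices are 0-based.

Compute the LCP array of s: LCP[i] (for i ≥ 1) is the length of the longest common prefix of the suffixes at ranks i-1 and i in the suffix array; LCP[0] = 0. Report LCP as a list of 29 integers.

[0, 1, 4, 5, 3, 4, 2, 4, 3, 1, 3, 2, 3, 5, 0, 1, 2, 0, 2, 5, 3, 2, 4, 1, 1, 6, 3, 2, 4]

rank | idx | suffix
   0 |  28 | a
   1 |  22 | aaaaaca
   2 |  23 | aaaaca
   3 |  11 | aaaacccacccaaaaaca
   4 |  24 | aaaca
   5 |  12 | aaacccacccaaaaaca
   6 |  25 | aaca
   7 |   5 | aacaccaaaacccacccaaaaaca
   8 |  13 | aacccacccaaaaaca
   9 |  26 | aca
  10 |   6 | acaccaaaacccacccaaaaaca
  11 |   8 | accaaaacccacccaaaaaca
  12 |  18 | acccaaaaaca
  13 |  14 | acccacccaaaaaca
  14 |   2 | bbcaacaccaaaacccacccaaaaaca
  15 |   3 | bcaacaccaaaacccacccaaaaaca
  16 |   0 | bcbbcaacaccaaaacccacccaaaaaca
  17 |  27 | ca
  18 |  21 | caaaaaca
  19 |  10 | caaaacccacccaaaaaca
  20 |   4 | caacaccaaaacccacccaaaaaca
  21 |   7 | caccaaaacccacccaaaaaca
  22 |  17 | cacccaaaaaca
  23 |   1 | cbbcaacaccaaaacccacccaaaaaca
  24 |  20 | ccaaaaaca
  25 |   9 | ccaaaacccacccaaaaaca
  26 |  16 | ccacccaaaaaca
  27 |  19 | cccaaaaaca
  28 |  15 | cccacccaaaaaca

SA = [28, 22, 23, 11, 24, 12, 25, 5, 13, 26, 6, 8, 18, 14, 2, 3, 0, 27, 21, 10, 4, 7, 17, 1, 20, 9, 16, 19, 15]
[i] adj suffixes → lcp
  [1] 28/22 → 1 ('a')
  [2] 22/23 → 4 ('aaaa')
  [3] 23/11 → 5 ('aaaac')
  [4] 11/24 → 3 ('aaa')
  [5] 24/12 → 4 ('aaac')
  [6] 12/25 → 2 ('aa')
  [7] 25/5 → 4 ('aaca')
  [8] 5/13 → 3 ('aac')
  [9] 13/26 → 1 ('a')
  [10] 26/6 → 3 ('aca')
  [11] 6/8 → 2 ('ac')
  [12] 8/18 → 3 ('acc')
  [13] 18/14 → 5 ('accca')
  [14] 14/2 → 0 ('')
  [15] 2/3 → 1 ('b')
  [16] 3/0 → 2 ('bc')
  [17] 0/27 → 0 ('')
  [18] 27/21 → 2 ('ca')
  [19] 21/10 → 5 ('caaaa')
  [20] 10/4 → 3 ('caa')
  [21] 4/7 → 2 ('ca')
  [22] 7/17 → 4 ('cacc')
  [23] 17/1 → 1 ('c')
  [24] 1/20 → 1 ('c')
  [25] 20/9 → 6 ('ccaaaa')
  [26] 9/16 → 3 ('cca')
  [27] 16/19 → 2 ('cc')
  [28] 19/15 → 4 ('ccca')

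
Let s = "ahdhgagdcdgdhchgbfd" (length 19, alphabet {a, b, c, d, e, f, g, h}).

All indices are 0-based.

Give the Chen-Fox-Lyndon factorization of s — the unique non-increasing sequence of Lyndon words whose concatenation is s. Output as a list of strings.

["ahdhg", "agdcdgdhchgbfd"]

emit factor 1: 'ahdhg' (i=0, period=5)
emit factor 2: 'agdcdgdhchgbfd' (i=5, period=14)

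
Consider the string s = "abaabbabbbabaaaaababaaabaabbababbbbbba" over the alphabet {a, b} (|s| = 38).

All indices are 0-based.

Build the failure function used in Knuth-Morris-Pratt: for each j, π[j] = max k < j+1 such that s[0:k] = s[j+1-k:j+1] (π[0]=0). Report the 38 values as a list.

π[0] = 0
j=1 s[j]='b': π[1]=0 (border '')
j=2 s[j]='a': π[2]=1 (border 'a')
j=3 s[j]='a': k: 1→0; π[3]=1 (border 'a')
j=4 s[j]='b': π[4]=2 (border 'ab')
j=5 s[j]='b': k: 2→0; π[5]=0 (border '')
j=6 s[j]='a': π[6]=1 (border 'a')
j=7 s[j]='b': π[7]=2 (border 'ab')
j=8 s[j]='b': k: 2→0; π[8]=0 (border '')
j=9 s[j]='b': π[9]=0 (border '')
j=10 s[j]='a': π[10]=1 (border 'a')
j=11 s[j]='b': π[11]=2 (border 'ab')
j=12 s[j]='a': π[12]=3 (border 'aba')
j=13 s[j]='a': π[13]=4 (border 'abaa')
j=14 s[j]='a': k: 4→1→0; π[14]=1 (border 'a')
j=15 s[j]='a': k: 1→0; π[15]=1 (border 'a')
j=16 s[j]='a': k: 1→0; π[16]=1 (border 'a')
j=17 s[j]='b': π[17]=2 (border 'ab')
j=18 s[j]='a': π[18]=3 (border 'aba')
j=19 s[j]='b': k: 3→1; π[19]=2 (border 'ab')
j=20 s[j]='a': π[20]=3 (border 'aba')
j=21 s[j]='a': π[21]=4 (border 'abaa')
j=22 s[j]='a': k: 4→1→0; π[22]=1 (border 'a')
j=23 s[j]='b': π[23]=2 (border 'ab')
j=24 s[j]='a': π[24]=3 (border 'aba')
j=25 s[j]='a': π[25]=4 (border 'abaa')
j=26 s[j]='b': π[26]=5 (border 'abaab')
j=27 s[j]='b': π[27]=6 (border 'abaabb')
j=28 s[j]='a': π[28]=7 (border 'abaabba')
j=29 s[j]='b': π[29]=8 (border 'abaabbab')
j=30 s[j]='a': k: 8→2; π[30]=3 (border 'aba')
j=31 s[j]='b': k: 3→1; π[31]=2 (border 'ab')
j=32 s[j]='b': k: 2→0; π[32]=0 (border '')
j=33 s[j]='b': π[33]=0 (border '')
j=34 s[j]='b': π[34]=0 (border '')
j=35 s[j]='b': π[35]=0 (border '')
j=36 s[j]='b': π[36]=0 (border '')
j=37 s[j]='a': π[37]=1 (border 'a')

[0, 0, 1, 1, 2, 0, 1, 2, 0, 0, 1, 2, 3, 4, 1, 1, 1, 2, 3, 2, 3, 4, 1, 2, 3, 4, 5, 6, 7, 8, 3, 2, 0, 0, 0, 0, 0, 1]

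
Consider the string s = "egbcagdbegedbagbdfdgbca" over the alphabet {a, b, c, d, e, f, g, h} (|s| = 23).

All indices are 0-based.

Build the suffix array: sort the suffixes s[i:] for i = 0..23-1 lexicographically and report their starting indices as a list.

[22, 13, 4, 12, 20, 2, 15, 7, 21, 3, 11, 6, 16, 18, 10, 0, 8, 17, 19, 1, 14, 5, 9]

sorted suffixes:
  #0 SA[0]=22  'a'
  #1 SA[1]=13  'agbdfdgbca'
  #2 SA[2]=4  'agdbegedbagbdfdgbca'
  #3 SA[3]=12  'bagbdfdgbca'
  #4 SA[4]=20  'bca'
  #5 SA[5]=2  'bcagdbegedbagbdfdgbca'
  #6 SA[6]=15  'bdfdgbca'
  #7 SA[7]=7  'begedbagbdfdgbca'
  #8 SA[8]=21  'ca'
  #9 SA[9]=3  'cagdbegedbagbdfdgbca'
  #10 SA[10]=11  'dbagbdfdgbca'
  #11 SA[11]=6  'dbegedbagbdfdgbca'
  #12 SA[12]=16  'dfdgbca'
  #13 SA[13]=18  'dgbca'
  #14 SA[14]=10  'edbagbdfdgbca'
  #15 SA[15]=0  'egbcagdbegedbagbdfdgbca'
  #16 SA[16]=8  'egedbagbdfdgbca'
  #17 SA[17]=17  'fdgbca'
  #18 SA[18]=19  'gbca'
  #19 SA[19]=1  'gbcagdbegedbagbdfdgbca'
  #20 SA[20]=14  'gbdfdgbca'
  #21 SA[21]=5  'gdbegedbagbdfdgbca'
  #22 SA[22]=9  'gedbagbdfdgbca'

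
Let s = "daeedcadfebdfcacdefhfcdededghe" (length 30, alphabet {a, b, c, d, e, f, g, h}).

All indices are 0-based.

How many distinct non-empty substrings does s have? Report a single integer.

rank→(start, suffix):
  0 → (14, 'acdefhfcdededghe')
  1 → (6, 'adfebdfcacdefhfcdededghe')
  2 → (1, 'aeedcadfebdfcacdefhfcdededghe')
  3 → (10, 'bdfcacdefhfcdededghe')
  4 → (13, 'cacdefhfcdededghe')
  5 → (5, 'cadfebdfcacdefhfcdededghe')
  6 → (21, 'cdededghe')
  7 → (15, 'cdefhfcdededghe')
  8 → (0, 'daeedcadfebdfcacdefhfcdededghe')
  9 → (4, 'dcadfebdfcacdefhfcdededghe')
  10 → (22, 'dededghe')
  11 → (24, 'dedghe')
  12 → (16, 'defhfcdededghe')
  13 → (11, 'dfcacdefhfcdededghe')
  14 → (7, 'dfebdfcacdefhfcdededghe')
  15 → (26, 'dghe')
  16 → (29, 'e')
  17 → (9, 'ebdfcacdefhfcdededghe')
  18 → (3, 'edcadfebdfcacdefhfcdededghe')
  19 → (23, 'ededghe')
  20 → (25, 'edghe')
  21 → (2, 'eedcadfebdfcacdefhfcdededghe')
  22 → (17, 'efhfcdededghe')
  23 → (12, 'fcacdefhfcdededghe')
  24 → (20, 'fcdededghe')
  25 → (8, 'febdfcacdefhfcdededghe')
  26 → (18, 'fhfcdededghe')
  27 → (27, 'ghe')
  28 → (28, 'he')
  29 → (19, 'hfcdededghe')

SA = [14, 6, 1, 10, 13, 5, 21, 15, 0, 4, 22, 24, 16, 11, 7, 26, 29, 9, 3, 23, 25, 2, 17, 12, 20, 8, 18, 27, 28, 19]
rank  pair      lcp
   1  s[14:],s[6:]  1  'a'
   2  s[6:],s[1:]  1  'a'
   3  s[1:],s[10:]  0  ''
   4  s[10:],s[13:]  0  ''
   5  s[13:],s[5:]  2  'ca'
   6  s[5:],s[21:]  1  'c'
   7  s[21:],s[15:]  3  'cde'
   8  s[15:],s[0:]  0  ''
   9  s[0:],s[4:]  1  'd'
  10  s[4:],s[22:]  1  'd'
  11  s[22:],s[24:]  3  'ded'
  12  s[24:],s[16:]  2  'de'
  13  s[16:],s[11:]  1  'd'
  14  s[11:],s[7:]  2  'df'
  15  s[7:],s[26:]  1  'd'
  16  s[26:],s[29:]  0  ''
  17  s[29:],s[9:]  1  'e'
  18  s[9:],s[3:]  1  'e'
  19  s[3:],s[23:]  2  'ed'
  20  s[23:],s[25:]  2  'ed'
  21  s[25:],s[2:]  1  'e'
  22  s[2:],s[17:]  1  'e'
  23  s[17:],s[12:]  0  ''
  24  s[12:],s[20:]  2  'fc'
  25  s[20:],s[8:]  1  'f'
  26  s[8:],s[18:]  1  'f'
  27  s[18:],s[27:]  0  ''
  28  s[27:],s[28:]  0  ''
  29  s[28:],s[19:]  1  'h'

n(n+1)/2 = 30·31/2 = 465
Σ LCP = 0 + 1 + 1 + 0 + 0 + 2 + 1 + 3 + 0 + 1 + 1 + 3 + 2 + 1 + 2 + 1 + 0 + 1 + 1 + 2 + 2 + 1 + 1 + 0 + 2 + 1 + 1 + 0 + 0 + 1 = 32
distinct = 465 − 32 = 433

433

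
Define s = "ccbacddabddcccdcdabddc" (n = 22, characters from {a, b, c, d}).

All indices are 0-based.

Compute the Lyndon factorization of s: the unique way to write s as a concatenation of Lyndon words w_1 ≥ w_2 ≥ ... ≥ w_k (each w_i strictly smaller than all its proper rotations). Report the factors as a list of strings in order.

["c", "c", "b", "acdd", "abddcccdcd", "abddc"]

emit factor 1: 'c' (i=0, period=1)
emit factor 2: 'c' (i=1, period=1)
emit factor 3: 'b' (i=2, period=1)
emit factor 4: 'acdd' (i=3, period=4)
emit factor 5: 'abddcccdcd' (i=7, period=10)
emit factor 6: 'abddc' (i=17, period=5)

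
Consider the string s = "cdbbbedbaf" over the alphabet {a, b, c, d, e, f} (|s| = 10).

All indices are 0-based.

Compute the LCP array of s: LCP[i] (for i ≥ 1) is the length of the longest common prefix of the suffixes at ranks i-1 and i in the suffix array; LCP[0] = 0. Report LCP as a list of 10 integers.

rank | idx | suffix
   0 |   8 | af
   1 |   7 | baf
   2 |   2 | bbbedbaf
   3 |   3 | bbedbaf
   4 |   4 | bedbaf
   5 |   0 | cdbbbedbaf
   6 |   6 | dbaf
   7 |   1 | dbbbedbaf
   8 |   5 | edbaf
   9 |   9 | f

SA = [8, 7, 2, 3, 4, 0, 6, 1, 5, 9]
[i] adj suffixes → lcp
  [1] 8/7 → 0 ('')
  [2] 7/2 → 1 ('b')
  [3] 2/3 → 2 ('bb')
  [4] 3/4 → 1 ('b')
  [5] 4/0 → 0 ('')
  [6] 0/6 → 0 ('')
  [7] 6/1 → 2 ('db')
  [8] 1/5 → 0 ('')
  [9] 5/9 → 0 ('')

[0, 0, 1, 2, 1, 0, 0, 2, 0, 0]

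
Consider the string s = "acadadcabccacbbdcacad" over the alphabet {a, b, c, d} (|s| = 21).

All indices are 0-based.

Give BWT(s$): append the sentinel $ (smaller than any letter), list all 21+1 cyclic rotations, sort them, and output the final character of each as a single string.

dcc$cccdcabddcaaabaaab

rank  rotation                last
    0  $acadadcabccacbbdcacad  d
    1  abccacbbdcacad$acadadc  c
    2  acad$acadadcabccacbbdc  c
    3  acadadcabccacbbdcacad$  $
    4  acbbdcacad$acadadcabcc  c
    5  ad$acadadcabccacbbdcac  c
    6  adadcabccacbbdcacad$ac  c
    7  adcabccacbbdcacad$acad  d
    8  bbdcacad$acadadcabccac  c
    9  bccacbbdcacad$acadadca  a
   10  bdcacad$acadadcabccacb  b
   11  cabccacbbdcacad$acadad  d
   12  cacad$acadadcabccacbbd  d
   13  cacbbdcacad$acadadcabc  c
   14  cad$acadadcabccacbbdca  a
   15  cadadcabccacbbdcacad$a  a
   16  cbbdcacad$acadadcabcca  a
   17  ccacbbdcacad$acadadcab  b
   18  d$acadadcabccacbbdcaca  a
   19  dadcabccacbbdcacad$aca  a
   20  dcabccacbbdcacad$acada  a
   21  dcacad$acadadcabccacbb  b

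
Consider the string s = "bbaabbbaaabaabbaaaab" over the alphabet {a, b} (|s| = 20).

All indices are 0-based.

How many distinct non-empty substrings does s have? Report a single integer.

158

rank | idx | suffix
   0 |  15 | aaaab
   1 |  16 | aaab
   2 |   7 | aaabaabbaaaab
   3 |  17 | aab
   4 |   8 | aabaabbaaaab
   5 |  11 | aabbaaaab
   6 |   2 | aabbbaaabaabbaaaab
   7 |  18 | ab
   8 |   9 | abaabbaaaab
   9 |  12 | abbaaaab
  10 |   3 | abbbaaabaabbaaaab
  11 |  19 | b
  12 |  14 | baaaab
  13 |   6 | baaabaabbaaaab
  14 |  10 | baabbaaaab
  15 |   1 | baabbbaaabaabbaaaab
  16 |  13 | bbaaaab
  17 |   5 | bbaaabaabbaaaab
  18 |   0 | bbaabbbaaabaabbaaaab
  19 |   4 | bbbaaabaabbaaaab

SA = [15, 16, 7, 17, 8, 11, 2, 18, 9, 12, 3, 19, 14, 6, 10, 1, 13, 5, 0, 4]
i: (SA[i-1],SA[i]) lcp shared
  1: (15,16) 3 'aaa'
  2: (16,7) 4 'aaab'
  3: (7,17) 2 'aa'
  4: (17,8) 3 'aab'
  5: (8,11) 3 'aab'
  6: (11,2) 4 'aabb'
  7: (2,18) 1 'a'
  8: (18,9) 2 'ab'
  9: (9,12) 2 'ab'
  10: (12,3) 3 'abb'
  11: (3,19) 0 ''
  12: (19,14) 1 'b'
  13: (14,6) 4 'baaa'
  14: (6,10) 3 'baa'
  15: (10,1) 5 'baabb'
  16: (1,13) 1 'b'
  17: (13,5) 5 'bbaaa'
  18: (5,0) 4 'bbaa'
  19: (0,4) 2 'bb'

n(n+1)/2 = 20·21/2 = 210
Σ LCP = 0 + 3 + 4 + 2 + 3 + 3 + 4 + 1 + 2 + 2 + 3 + 0 + 1 + 4 + 3 + 5 + 1 + 5 + 4 + 2 = 52
distinct = 210 − 52 = 158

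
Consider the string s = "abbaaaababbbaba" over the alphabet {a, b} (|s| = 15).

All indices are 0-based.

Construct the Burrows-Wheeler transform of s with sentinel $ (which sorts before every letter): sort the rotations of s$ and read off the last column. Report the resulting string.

rank  rotation          last
    0  $abbaaaababbbaba  a
    1  a$abbaaaababbbab  b
    2  aaaababbbaba$abb  b
    3  aaababbbaba$abba  a
    4  aababbbaba$abbaa  a
    5  aba$abbaaaababbb  b
    6  ababbbaba$abbaaa  a
    7  abbaaaababbbaba$  $
    8  abbbaba$abbaaaab  b
    9  ba$abbaaaababbba  a
   10  baaaababbbaba$ab  b
   11  baba$abbaaaababb  b
   12  babbbaba$abbaaaa  a
   13  bbaaaababbbaba$a  a
   14  bbaba$abbaaaabab  b
   15  bbbaba$abbaaaaba  a

abbaaba$babbaaba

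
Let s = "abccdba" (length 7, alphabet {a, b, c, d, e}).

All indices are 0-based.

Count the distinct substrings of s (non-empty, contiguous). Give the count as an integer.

sorted suffixes:
  #0 SA[0]=6  'a'
  #1 SA[1]=0  'abccdba'
  #2 SA[2]=5  'ba'
  #3 SA[3]=1  'bccdba'
  #4 SA[4]=2  'ccdba'
  #5 SA[5]=3  'cdba'
  #6 SA[6]=4  'dba'

SA = [6, 0, 5, 1, 2, 3, 4]
i: (SA[i-1],SA[i]) lcp shared
  1: (6,0) 1 'a'
  2: (0,5) 0 ''
  3: (5,1) 1 'b'
  4: (1,2) 0 ''
  5: (2,3) 1 'c'
  6: (3,4) 0 ''

n(n+1)/2 = 7·8/2 = 28
Σ LCP = 0 + 1 + 0 + 1 + 0 + 1 + 0 = 3
distinct = 28 − 3 = 25

25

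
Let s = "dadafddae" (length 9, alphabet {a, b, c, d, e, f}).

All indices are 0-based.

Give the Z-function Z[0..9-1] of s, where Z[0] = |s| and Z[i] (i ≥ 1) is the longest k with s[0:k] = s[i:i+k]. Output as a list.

Z[0]=9
i=1: fresh scan; Z[1]=0
i=2: fresh scan; Z[2]=2 extend→box=[2,4)
i=3: min(r-i=1, Z[1]=0)=0; Z[3]=0
i=4: fresh scan; Z[4]=0
i=5: fresh scan; Z[5]=1 extend→box=[5,6)
i=6: fresh scan; Z[6]=2 extend→box=[6,8)
i=7: min(r-i=1, Z[1]=0)=0; Z[7]=0
i=8: fresh scan; Z[8]=0

[9, 0, 2, 0, 0, 1, 2, 0, 0]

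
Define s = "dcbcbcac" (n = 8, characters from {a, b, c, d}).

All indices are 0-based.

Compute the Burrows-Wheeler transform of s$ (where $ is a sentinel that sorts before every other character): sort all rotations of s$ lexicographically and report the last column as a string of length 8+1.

rank  rotation   last
    0  $dcbcbcac  c
    1  ac$dcbcbc  c
    2  bcac$dcbc  c
    3  bcbcac$dc  c
    4  c$dcbcbca  a
    5  cac$dcbcb  b
    6  cbcac$dcb  b
    7  cbcbcac$d  d
    8  dcbcbcac$  $

ccccabbd$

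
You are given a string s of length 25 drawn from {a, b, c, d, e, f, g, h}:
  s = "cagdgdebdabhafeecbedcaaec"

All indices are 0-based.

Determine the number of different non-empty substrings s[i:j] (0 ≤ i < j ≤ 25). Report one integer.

305

rank→(start, suffix):
  0 → (21, 'aaec')
  1 → (9, 'abhafeecbedcaaec')
  2 → (22, 'aec')
  3 → (12, 'afeecbedcaaec')
  4 → (1, 'agdgdebdabhafeecbedcaaec')
  5 → (7, 'bdabhafeecbedcaaec')
  6 → (17, 'bedcaaec')
  7 → (10, 'bhafeecbedcaaec')
  8 → (24, 'c')
  9 → (20, 'caaec')
  10 → (0, 'cagdgdebdabhafeecbedcaaec')
  11 → (16, 'cbedcaaec')
  12 → (8, 'dabhafeecbedcaaec')
  13 → (19, 'dcaaec')
  14 → (5, 'debdabhafeecbedcaaec')
  15 → (3, 'dgdebdabhafeecbedcaaec')
  16 → (6, 'ebdabhafeecbedcaaec')
  17 → (23, 'ec')
  18 → (15, 'ecbedcaaec')
  19 → (18, 'edcaaec')
  20 → (14, 'eecbedcaaec')
  21 → (13, 'feecbedcaaec')
  22 → (4, 'gdebdabhafeecbedcaaec')
  23 → (2, 'gdgdebdabhafeecbedcaaec')
  24 → (11, 'hafeecbedcaaec')

SA = [21, 9, 22, 12, 1, 7, 17, 10, 24, 20, 0, 16, 8, 19, 5, 3, 6, 23, 15, 18, 14, 13, 4, 2, 11]
[i] adj suffixes → lcp
  [1] 21/9 → 1 ('a')
  [2] 9/22 → 1 ('a')
  [3] 22/12 → 1 ('a')
  [4] 12/1 → 1 ('a')
  [5] 1/7 → 0 ('')
  [6] 7/17 → 1 ('b')
  [7] 17/10 → 1 ('b')
  [8] 10/24 → 0 ('')
  [9] 24/20 → 1 ('c')
  [10] 20/0 → 2 ('ca')
  [11] 0/16 → 1 ('c')
  [12] 16/8 → 0 ('')
  [13] 8/19 → 1 ('d')
  [14] 19/5 → 1 ('d')
  [15] 5/3 → 1 ('d')
  [16] 3/6 → 0 ('')
  [17] 6/23 → 1 ('e')
  [18] 23/15 → 2 ('ec')
  [19] 15/18 → 1 ('e')
  [20] 18/14 → 1 ('e')
  [21] 14/13 → 0 ('')
  [22] 13/4 → 0 ('')
  [23] 4/2 → 2 ('gd')
  [24] 2/11 → 0 ('')

n(n+1)/2 = 25·26/2 = 325
Σ LCP = 0 + 1 + 1 + 1 + 1 + 0 + 1 + 1 + 0 + 1 + 2 + 1 + 0 + 1 + 1 + 1 + 0 + 1 + 2 + 1 + 1 + 0 + 0 + 2 + 0 = 20
distinct = 325 − 20 = 305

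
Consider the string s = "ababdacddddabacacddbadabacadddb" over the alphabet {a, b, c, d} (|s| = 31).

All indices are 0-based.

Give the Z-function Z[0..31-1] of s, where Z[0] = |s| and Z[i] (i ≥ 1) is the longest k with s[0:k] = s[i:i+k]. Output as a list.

Z[0]=31
i=1: i≥r, start 0; Z[1]=0
i=2: i≥r, start 0; Z[2]=2 grow→box=[2,4)
i=3: min(r-i=1, Z[1]=0)=0; Z[3]=0
i=4: i≥r, start 0; Z[4]=0
i=5: i≥r, start 0; Z[5]=1 grow→box=[5,6)
i=6: i≥r, start 0; Z[6]=0
i=7: i≥r, start 0; Z[7]=0
i=8: i≥r, start 0; Z[8]=0
i=9: i≥r, start 0; Z[9]=0
i=10: i≥r, start 0; Z[10]=0
i=11: i≥r, start 0; Z[11]=3 grow→box=[11,14)
i=12: min(r-i=2, Z[1]=0)=0; Z[12]=0
i=13: min(r-i=1, Z[2]=2)=1; Z[13]=1
i=14: i≥r, start 0; Z[14]=0
i=15: i≥r, start 0; Z[15]=1 grow→box=[15,16)
i=16: i≥r, start 0; Z[16]=0
i=17: i≥r, start 0; Z[17]=0
i=18: i≥r, start 0; Z[18]=0
i=19: i≥r, start 0; Z[19]=0
i=20: i≥r, start 0; Z[20]=1 grow→box=[20,21)
i=21: i≥r, start 0; Z[21]=0
i=22: i≥r, start 0; Z[22]=3 grow→box=[22,25)
i=23: min(r-i=2, Z[1]=0)=0; Z[23]=0
i=24: min(r-i=1, Z[2]=2)=1; Z[24]=1
i=25: i≥r, start 0; Z[25]=0
i=26: i≥r, start 0; Z[26]=1 grow→box=[26,27)
i=27: i≥r, start 0; Z[27]=0
i=28: i≥r, start 0; Z[28]=0
i=29: i≥r, start 0; Z[29]=0
i=30: i≥r, start 0; Z[30]=0

[31, 0, 2, 0, 0, 1, 0, 0, 0, 0, 0, 3, 0, 1, 0, 1, 0, 0, 0, 0, 1, 0, 3, 0, 1, 0, 1, 0, 0, 0, 0]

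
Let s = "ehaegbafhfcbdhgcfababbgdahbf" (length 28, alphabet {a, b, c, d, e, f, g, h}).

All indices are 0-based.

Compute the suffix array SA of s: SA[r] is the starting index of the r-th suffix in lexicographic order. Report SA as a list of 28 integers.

[17, 19, 2, 6, 24, 18, 5, 20, 11, 26, 21, 10, 15, 23, 12, 3, 0, 27, 16, 9, 7, 4, 14, 22, 1, 25, 8, 13]

sorted suffixes:
  #0 SA[0]=17  'ababbgdahbf'
  #1 SA[1]=19  'abbgdahbf'
  #2 SA[2]=2  'aegbafhfcbdhgcfababbgdahbf'
  #3 SA[3]=6  'afhfcbdhgcfababbgdahbf'
  #4 SA[4]=24  'ahbf'
  #5 SA[5]=18  'babbgdahbf'
  #6 SA[6]=5  'bafhfcbdhgcfababbgdahbf'
  #7 SA[7]=20  'bbgdahbf'
  #8 SA[8]=11  'bdhgcfababbgdahbf'
  #9 SA[9]=26  'bf'
  #10 SA[10]=21  'bgdahbf'
  #11 SA[11]=10  'cbdhgcfababbgdahbf'
  #12 SA[12]=15  'cfababbgdahbf'
  #13 SA[13]=23  'dahbf'
  #14 SA[14]=12  'dhgcfababbgdahbf'
  #15 SA[15]=3  'egbafhfcbdhgcfababbgdahbf'
  #16 SA[16]=0  'ehaegbafhfcbdhgcfababbgdahbf'
  #17 SA[17]=27  'f'
  #18 SA[18]=16  'fababbgdahbf'
  #19 SA[19]=9  'fcbdhgcfababbgdahbf'
  #20 SA[20]=7  'fhfcbdhgcfababbgdahbf'
  #21 SA[21]=4  'gbafhfcbdhgcfababbgdahbf'
  #22 SA[22]=14  'gcfababbgdahbf'
  #23 SA[23]=22  'gdahbf'
  #24 SA[24]=1  'haegbafhfcbdhgcfababbgdahbf'
  #25 SA[25]=25  'hbf'
  #26 SA[26]=8  'hfcbdhgcfababbgdahbf'
  #27 SA[27]=13  'hgcfababbgdahbf'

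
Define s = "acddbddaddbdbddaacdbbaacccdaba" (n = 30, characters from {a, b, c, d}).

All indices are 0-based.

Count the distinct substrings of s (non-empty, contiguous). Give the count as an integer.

411

sorted suffixes:
  #0 SA[0]=29  'a'
  #1 SA[1]=21  'aacccdaba'
  #2 SA[2]=15  'aacdbbaacccdaba'
  #3 SA[3]=27  'aba'
  #4 SA[4]=22  'acccdaba'
  #5 SA[5]=16  'acdbbaacccdaba'
  #6 SA[6]=0  'acddbddaddbdbddaacdbbaacccdaba'
  #7 SA[7]=7  'addbdbddaacdbbaacccdaba'
  #8 SA[8]=28  'ba'
  #9 SA[9]=20  'baacccdaba'
  #10 SA[10]=19  'bbaacccdaba'
  #11 SA[11]=10  'bdbddaacdbbaacccdaba'
  #12 SA[12]=12  'bddaacdbbaacccdaba'
  #13 SA[13]=4  'bddaddbdbddaacdbbaacccdaba'
  #14 SA[14]=23  'cccdaba'
  #15 SA[15]=24  'ccdaba'
  #16 SA[16]=25  'cdaba'
  #17 SA[17]=17  'cdbbaacccdaba'
  #18 SA[18]=1  'cddbddaddbdbddaacdbbaacccdaba'
  #19 SA[19]=14  'daacdbbaacccdaba'
  #20 SA[20]=26  'daba'
  #21 SA[21]=6  'daddbdbddaacdbbaacccdaba'
  #22 SA[22]=18  'dbbaacccdaba'
  #23 SA[23]=9  'dbdbddaacdbbaacccdaba'
  #24 SA[24]=11  'dbddaacdbbaacccdaba'
  #25 SA[25]=3  'dbddaddbdbddaacdbbaacccdaba'
  #26 SA[26]=13  'ddaacdbbaacccdaba'
  #27 SA[27]=5  'ddaddbdbddaacdbbaacccdaba'
  #28 SA[28]=8  'ddbdbddaacdbbaacccdaba'
  #29 SA[29]=2  'ddbddaddbdbddaacdbbaacccdaba'

SA = [29, 21, 15, 27, 22, 16, 0, 7, 28, 20, 19, 10, 12, 4, 23, 24, 25, 17, 1, 14, 26, 6, 18, 9, 11, 3, 13, 5, 8, 2]
[i] adj suffixes → lcp
  [1] 29/21 → 1 ('a')
  [2] 21/15 → 3 ('aac')
  [3] 15/27 → 1 ('a')
  [4] 27/22 → 1 ('a')
  [5] 22/16 → 2 ('ac')
  [6] 16/0 → 3 ('acd')
  [7] 0/7 → 1 ('a')
  [8] 7/28 → 0 ('')
  [9] 28/20 → 2 ('ba')
  [10] 20/19 → 1 ('b')
  [11] 19/10 → 1 ('b')
  [12] 10/12 → 2 ('bd')
  [13] 12/4 → 4 ('bdda')
  [14] 4/23 → 0 ('')
  [15] 23/24 → 2 ('cc')
  [16] 24/25 → 1 ('c')
  [17] 25/17 → 2 ('cd')
  [18] 17/1 → 2 ('cd')
  [19] 1/14 → 0 ('')
  [20] 14/26 → 2 ('da')
  [21] 26/6 → 2 ('da')
  [22] 6/18 → 1 ('d')
  [23] 18/9 → 2 ('db')
  [24] 9/11 → 3 ('dbd')
  [25] 11/3 → 5 ('dbdda')
  [26] 3/13 → 1 ('d')
  [27] 13/5 → 3 ('dda')
  [28] 5/8 → 2 ('dd')
  [29] 8/2 → 4 ('ddbd')

n(n+1)/2 = 30·31/2 = 465
Σ LCP = 0 + 1 + 3 + 1 + 1 + 2 + 3 + 1 + 0 + 2 + 1 + 1 + 2 + 4 + 0 + 2 + 1 + 2 + 2 + 0 + 2 + 2 + 1 + 2 + 3 + 5 + 1 + 3 + 2 + 4 = 54
distinct = 465 − 54 = 411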